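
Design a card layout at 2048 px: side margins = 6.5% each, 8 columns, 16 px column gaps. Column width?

208.72 px

Margins: 6.5% × 2048 = 133.12 px each, so content = 2048 − 266.24 = 1781.76 px.
Subtracting 7 column gaps of 16 leaves 1669.76 for 8 columns, so c = 208.72 px.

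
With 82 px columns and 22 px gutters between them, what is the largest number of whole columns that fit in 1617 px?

15 columns

15 columns: 15·82 + 14·22 = 1538 px ≤ 1617.
16 columns: 1642 px > 1617. So 15.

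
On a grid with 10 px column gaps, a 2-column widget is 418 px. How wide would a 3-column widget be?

418 − 1·10 = 408; ÷2 gives c = 204 px.
3 columns plus 2 column gaps: 612 + 20 = 632 px.

632 px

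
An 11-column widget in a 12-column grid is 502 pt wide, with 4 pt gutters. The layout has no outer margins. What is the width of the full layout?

548 pt

11c + 10·4 = 502 → 11c = 462 → c = 42 pt.
Layout = 12·42 + 11·4 = 504 + 44 = 548 pt.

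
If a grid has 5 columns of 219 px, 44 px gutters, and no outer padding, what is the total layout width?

1271 px

Total width: 5·219 + 4·44 = 1271 px.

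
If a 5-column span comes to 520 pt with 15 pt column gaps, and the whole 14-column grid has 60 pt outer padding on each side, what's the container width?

5 columns + 4 column gaps: 5c + 4·15 = 520.
5c = 520 − 60 = 460, so c = 92 pt.
Adding margins, columns and gutters: 120 + 1288 + 195 = 1603 pt.

1603 pt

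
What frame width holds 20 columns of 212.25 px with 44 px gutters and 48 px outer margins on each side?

5177 px

Adding margins, columns and gutters: 96 + 4245 + 836 = 5177 px.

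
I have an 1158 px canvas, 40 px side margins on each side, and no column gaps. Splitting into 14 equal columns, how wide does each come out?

Take off 80 px of margins, leaving 1078 px.
14c = 1078 → c = 77 px.

77 px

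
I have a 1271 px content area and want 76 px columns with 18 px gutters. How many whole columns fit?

13 columns

k columns need k·76 + (k−1)·18 = k·94 − 18.
k·94 − 18 ≤ 1271 → k ≤ 1289 / 94 ≈ 13.71, so k = 13.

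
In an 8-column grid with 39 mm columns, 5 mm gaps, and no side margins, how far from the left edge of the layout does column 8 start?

No margin, so column 8 starts at 7·(column + gutter) = 7·44 = 308 mm.

308 mm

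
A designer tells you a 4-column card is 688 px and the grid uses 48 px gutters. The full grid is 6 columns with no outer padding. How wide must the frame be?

4c + 3·48 = 688 → 4c = 544 → c = 136 px.
Summing: 816 + 240 = 1056 px.

1056 px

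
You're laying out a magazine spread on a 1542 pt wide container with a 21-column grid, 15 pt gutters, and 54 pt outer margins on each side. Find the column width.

54 pt

Inside the margins: 1542 − 108 = 1434 pt.
21c + 20·15 = 1434 → 21c = 1134 → c = 54 pt.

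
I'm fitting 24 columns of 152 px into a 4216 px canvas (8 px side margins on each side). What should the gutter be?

24 px

Inside the margins: 4216 − 16 = 4200 px.
24·152 + 23g = 4200 → 23g = 552 → g = 24 px.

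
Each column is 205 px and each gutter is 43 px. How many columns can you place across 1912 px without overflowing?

7 columns

Each extra column adds 205 + 43 = 248 px.
(1912 + 43) / 248 = 7.88, so 7 columns fit.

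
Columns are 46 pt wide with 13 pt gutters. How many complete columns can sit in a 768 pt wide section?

13 columns

Each extra column adds 46 + 13 = 59 pt.
(768 + 13) / 59 = 13.24, so 13 columns fit.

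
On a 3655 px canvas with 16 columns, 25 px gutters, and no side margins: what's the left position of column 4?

Subtracting 15 gutters of 25 leaves 3280 for 16 columns, so c = 205 px.
Each column+gutter stride is 230 px; with no margin, 3 of them is 690 px.

690 px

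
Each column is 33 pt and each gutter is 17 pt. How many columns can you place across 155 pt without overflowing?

k columns need k·33 + (k−1)·17 = k·50 − 17.
k·50 − 17 ≤ 155 → k ≤ 172 / 50 ≈ 3.44, so k = 3.

3 columns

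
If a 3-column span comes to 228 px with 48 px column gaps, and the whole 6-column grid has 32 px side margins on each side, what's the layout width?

568 px

3 columns + 2 column gaps: 3c + 2·48 = 228.
3c = 228 − 96 = 132, so c = 44 px.
Layout = 2·32 + 6·44 + 5·48 = 64 + 264 + 240 = 568 px.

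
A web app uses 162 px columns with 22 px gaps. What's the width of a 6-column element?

1082 px

6 columns plus 5 gaps: 972 + 110 = 1082 px.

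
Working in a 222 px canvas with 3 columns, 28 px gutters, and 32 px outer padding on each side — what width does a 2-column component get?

Subtract both margins: 222 − 2·32 = 158 px.
3 columns + 2 gutters: 3c + 2·28 = 158.
3c = 158 − 56 = 102, so c = 34 px.
Span of 2: 2·34 + 1·28 = 68 + 28 = 96 px.

96 px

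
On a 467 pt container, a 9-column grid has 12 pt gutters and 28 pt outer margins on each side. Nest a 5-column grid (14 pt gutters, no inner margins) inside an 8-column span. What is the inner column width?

61.6 pt

Inside the margins: 467 − 56 = 411 pt.
Subtracting 8 gutters of 12 leaves 315 for 9 columns, so c = 35 pt.
Span of 8: 8·35 + 7·12 = 280 + 84 = 364 pt.
5d + 4·14 = 364 → 5d = 308 → d = 61.6 pt.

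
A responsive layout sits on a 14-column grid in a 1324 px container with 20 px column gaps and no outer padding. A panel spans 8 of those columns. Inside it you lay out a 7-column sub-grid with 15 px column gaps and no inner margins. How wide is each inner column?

1324 − 13·20 = 1064; ÷14 gives c = 76 px.
Span of 8: 8·76 + 7·20 = 608 + 140 = 748 px.
Subtracting 6 column gaps of 15 leaves 658 for 7 columns, so d = 94 px.

94 px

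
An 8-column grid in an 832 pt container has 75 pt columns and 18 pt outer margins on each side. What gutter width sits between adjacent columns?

28 pt

Inside the margins: 832 − 36 = 796 pt.
8 columns take 8·75 = 600 pt; remaining 196 splits into 7 gutters.
g = 196 / 7 = 28 pt.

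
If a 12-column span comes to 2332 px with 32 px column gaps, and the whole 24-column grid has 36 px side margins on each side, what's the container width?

2332 − 11·32 = 1980; ÷12 gives c = 165 px.
Container = 2·36 + 24·165 + 23·32 = 72 + 3960 + 736 = 4768 px.

4768 px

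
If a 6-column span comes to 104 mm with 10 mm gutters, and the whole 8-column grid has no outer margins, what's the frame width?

104 − 5·10 = 54; ÷6 gives c = 9 mm.
Frame = 8·9 + 7·10 = 72 + 70 = 142 mm.

142 mm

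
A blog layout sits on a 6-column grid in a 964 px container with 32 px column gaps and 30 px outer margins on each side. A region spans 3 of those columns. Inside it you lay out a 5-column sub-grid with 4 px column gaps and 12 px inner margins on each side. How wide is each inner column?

Subtract both margins: 964 − 2·30 = 904 px.
6 columns + 5 column gaps: 6c + 5·32 = 904.
6c = 904 − 160 = 744, so c = 124 px.
Span of 3: 3·124 + 2·32 = 372 + 64 = 436 px.
Inner content = 436 − 2·12 = 412 px.
Subtracting 4 column gaps of 4 leaves 396 for 5 columns, so d = 79.2 px.

79.2 px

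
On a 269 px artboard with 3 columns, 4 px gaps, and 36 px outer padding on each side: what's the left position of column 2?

Take off 72 px of margins, leaving 197 px.
Subtracting 2 gaps of 4 leaves 189 for 3 columns, so c = 63 px.
Column 2 starts at margin + 1·(column + gutter) = 36 + 1·67 = 103 px.

103 px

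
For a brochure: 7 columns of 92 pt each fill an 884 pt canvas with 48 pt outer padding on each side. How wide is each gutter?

24 pt

Inside the margins: 884 − 96 = 788 pt.
Columns use 644 pt, leaving 144 pt across 6 gutters = 24 pt each.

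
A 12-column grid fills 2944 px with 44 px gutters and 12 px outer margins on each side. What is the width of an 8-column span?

1932 px

Content width = 2944 − 2·12 = 2920 px.
12c + 11·44 = 2920 → 12c = 2436 → c = 203 px.
Span of 8: 8·203 + 7·44 = 1624 + 308 = 1932 px.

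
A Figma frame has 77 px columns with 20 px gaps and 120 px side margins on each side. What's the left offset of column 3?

Each column+gutter stride is 97 px; 2 of them past the 120 px margin is 120 + 194 = 314 px.

314 px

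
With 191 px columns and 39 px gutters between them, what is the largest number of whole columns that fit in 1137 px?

5 columns: 5·191 + 4·39 = 1111 px ≤ 1137.
6 columns: 1341 px > 1137. So 5.

5 columns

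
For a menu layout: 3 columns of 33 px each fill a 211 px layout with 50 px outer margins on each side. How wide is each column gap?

6 px

Subtract both margins: 211 − 2·50 = 111 px.
3·33 + 2g = 111 → 2g = 12 → g = 6 px.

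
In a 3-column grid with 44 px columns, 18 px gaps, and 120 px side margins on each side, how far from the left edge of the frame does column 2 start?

Column 2 starts at margin + 1·(column + gutter) = 120 + 1·62 = 182 px.

182 px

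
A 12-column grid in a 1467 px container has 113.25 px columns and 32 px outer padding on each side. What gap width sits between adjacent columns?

4 px

Take off 64 px of margins, leaving 1403 px.
12·113.25 + 11g = 1403 → 11g = 44 → g = 4 px.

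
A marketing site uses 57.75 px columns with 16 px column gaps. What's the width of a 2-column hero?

2-column span = 2·57.75 + 1·16 = 131.5 px.

131.5 px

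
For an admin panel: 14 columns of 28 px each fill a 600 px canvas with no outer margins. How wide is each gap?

14 columns take 14·28 = 392 px; remaining 208 splits into 13 gaps.
g = 208 / 13 = 16 px.

16 px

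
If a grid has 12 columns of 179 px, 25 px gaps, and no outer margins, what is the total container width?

Summing: 2148 + 275 = 2423 px.

2423 px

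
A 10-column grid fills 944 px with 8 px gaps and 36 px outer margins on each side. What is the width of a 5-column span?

Subtract both margins: 944 − 2·36 = 872 px.
Subtracting 9 gaps of 8 leaves 800 for 10 columns, so c = 80 px.
Span of 5: 5·80 + 4·8 = 400 + 32 = 432 px.

432 px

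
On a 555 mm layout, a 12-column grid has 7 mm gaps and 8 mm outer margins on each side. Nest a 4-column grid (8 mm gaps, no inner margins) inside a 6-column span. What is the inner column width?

60.5 mm

Outer content = 555 − 2·8 = 539 mm.
539 − 11·7 = 462; ÷12 gives c = 38.5 mm.
6 columns plus 5 gaps: 231 + 35 = 266 mm.
266 − 3·8 = 242; ÷4 gives d = 60.5 mm.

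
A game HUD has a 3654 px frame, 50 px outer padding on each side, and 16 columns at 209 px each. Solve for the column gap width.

14 px

Content width = 3654 − 2·50 = 3554 px.
16·209 + 15g = 3554 → 15g = 210 → g = 14 px.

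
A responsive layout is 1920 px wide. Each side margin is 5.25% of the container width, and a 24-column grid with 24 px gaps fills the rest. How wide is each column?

48.6 px

Margins: 5.25% × 1920 = 100.8 px each, so content = 1920 − 201.6 = 1718.4 px.
Subtracting 23 gaps of 24 leaves 1166.4 for 24 columns, so c = 48.6 px.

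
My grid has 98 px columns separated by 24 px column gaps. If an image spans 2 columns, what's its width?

Span of 2: 2·98 + 1·24 = 196 + 24 = 220 px.

220 px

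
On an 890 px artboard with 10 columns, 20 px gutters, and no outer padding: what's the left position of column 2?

91 px

10c + 9·20 = 890 → 10c = 710 → c = 71 px.
Before column 2: 1 column + 1 gutter.
Offset = 1·(71 + 20) = 1·91 = 91 px.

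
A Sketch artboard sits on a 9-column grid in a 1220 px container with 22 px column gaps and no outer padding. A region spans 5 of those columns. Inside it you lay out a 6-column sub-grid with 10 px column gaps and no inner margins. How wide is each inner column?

9c + 8·22 = 1220 → 9c = 1044 → c = 116 px.
Span of 5: 5·116 + 4·22 = 580 + 88 = 668 px.
Subtracting 5 column gaps of 10 leaves 618 for 6 columns, so d = 103 px.

103 px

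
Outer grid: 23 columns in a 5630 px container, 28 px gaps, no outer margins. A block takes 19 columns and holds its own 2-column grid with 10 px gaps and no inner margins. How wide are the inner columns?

Subtracting 22 gaps of 28 leaves 5014 for 23 columns, so c = 218 px.
19-column span = 19·218 + 18·28 = 4646 px.
Subtracting 1 gap of 10 leaves 4636 for 2 columns, so d = 2318 px.

2318 px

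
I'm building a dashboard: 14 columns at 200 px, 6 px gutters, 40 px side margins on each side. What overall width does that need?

2958 px

Adding margins, columns and gutters: 80 + 2800 + 78 = 2958 px.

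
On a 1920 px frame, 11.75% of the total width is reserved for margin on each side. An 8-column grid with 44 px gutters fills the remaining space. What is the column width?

145.1 px

Margins: 11.75% × 1920 = 225.6 px each, so content = 1920 − 451.2 = 1468.8 px.
1468.8 − 7·44 = 1160.8; ÷8 gives c = 145.1 px.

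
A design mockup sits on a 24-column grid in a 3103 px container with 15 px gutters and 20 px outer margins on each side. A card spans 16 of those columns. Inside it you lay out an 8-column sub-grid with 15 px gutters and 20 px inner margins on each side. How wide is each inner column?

236.5 px

Outer content = 3103 − 2·20 = 3063 px.
24 columns + 23 gutters: 24c + 23·15 = 3063.
24c = 3063 − 345 = 2718, so c = 113.25 px.
16 columns plus 15 gutters: 1812 + 225 = 2037 px.
Inner content = 2037 − 2·20 = 1997 px.
8d + 7·15 = 1997 → 8d = 1892 → d = 236.5 px.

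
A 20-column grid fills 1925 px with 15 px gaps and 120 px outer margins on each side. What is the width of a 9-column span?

Inside the margins: 1925 − 240 = 1685 px.
1685 − 19·15 = 1400; ÷20 gives c = 70 px.
9 columns plus 8 gaps: 630 + 120 = 750 px.

750 px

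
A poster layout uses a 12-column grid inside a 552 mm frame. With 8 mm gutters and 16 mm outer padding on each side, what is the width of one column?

Content width = 552 − 2·16 = 520 mm.
Subtracting 11 gutters of 8 leaves 432 for 12 columns, so c = 36 mm.

36 mm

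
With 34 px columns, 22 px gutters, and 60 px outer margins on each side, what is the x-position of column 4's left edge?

Before column 4: the margin + 3 columns + 3 gutters.
Offset = 60 + 3·(34 + 22) = 60 + 168 = 228 px.

228 px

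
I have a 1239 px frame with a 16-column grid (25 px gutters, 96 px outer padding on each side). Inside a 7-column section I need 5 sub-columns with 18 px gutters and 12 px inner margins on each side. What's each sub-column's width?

Take off 192 px of margins, leaving 1047 px.
1047 − 15·25 = 672; ÷16 gives c = 42 px.
Span of 7: 7·42 + 6·25 = 294 + 150 = 444 px.
Inner content = 444 − 2·12 = 420 px.
Subtracting 4 gutters of 18 leaves 348 for 5 columns, so d = 69.6 px.

69.6 px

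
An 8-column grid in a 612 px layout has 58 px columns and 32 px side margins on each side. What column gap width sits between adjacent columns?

12 px

Inside the margins: 612 − 64 = 548 px.
8·58 + 7g = 548 → 7g = 84 → g = 12 px.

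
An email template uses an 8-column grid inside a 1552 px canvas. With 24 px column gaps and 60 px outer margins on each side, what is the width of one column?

Take off 120 px of margins, leaving 1432 px.
Subtracting 7 column gaps of 24 leaves 1264 for 8 columns, so c = 158 px.

158 px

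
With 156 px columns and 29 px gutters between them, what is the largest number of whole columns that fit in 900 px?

k columns need k·156 + (k−1)·29 = k·185 − 29.
k·185 − 29 ≤ 900 → k ≤ 929 / 185 ≈ 5.02, so k = 5.

5 columns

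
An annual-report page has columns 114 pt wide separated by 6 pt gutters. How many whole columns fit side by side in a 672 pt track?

k columns need k·114 + (k−1)·6 = k·120 − 6.
k·120 − 6 ≤ 672 → k ≤ 678 / 120 ≈ 5.65, so k = 5.

5 columns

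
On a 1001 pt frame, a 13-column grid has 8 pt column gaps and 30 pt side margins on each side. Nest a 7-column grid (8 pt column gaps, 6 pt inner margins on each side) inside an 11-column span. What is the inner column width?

Inside the margins: 1001 − 60 = 941 pt.
941 − 12·8 = 845; ÷13 gives c = 65 pt.
Span of 11: 11·65 + 10·8 = 715 + 80 = 795 pt.
Inner content = 795 − 2·6 = 783 pt.
7 columns + 6 column gaps: 7d + 6·8 = 783.
7d = 783 − 48 = 735, so d = 105 pt.

105 pt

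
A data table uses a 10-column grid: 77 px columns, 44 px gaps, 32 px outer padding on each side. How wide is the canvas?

Canvas = 2·32 + 10·77 + 9·44 = 64 + 770 + 396 = 1230 px.

1230 px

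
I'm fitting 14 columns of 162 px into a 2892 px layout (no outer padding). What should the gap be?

Columns use 2268 px, leaving 624 px across 13 gaps = 48 px each.

48 px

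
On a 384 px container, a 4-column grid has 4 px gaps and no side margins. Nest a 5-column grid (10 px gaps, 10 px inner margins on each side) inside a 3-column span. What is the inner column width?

4 columns + 3 gaps: 4c + 3·4 = 384.
4c = 384 − 12 = 372, so c = 93 px.
3-column span = 3·93 + 2·4 = 287 px.
Inner content = 287 − 2·10 = 267 px.
5d + 4·10 = 267 → 5d = 227 → d = 45.4 px.

45.4 px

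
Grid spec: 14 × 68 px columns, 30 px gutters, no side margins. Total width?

Summing: 952 + 390 = 1342 px.

1342 px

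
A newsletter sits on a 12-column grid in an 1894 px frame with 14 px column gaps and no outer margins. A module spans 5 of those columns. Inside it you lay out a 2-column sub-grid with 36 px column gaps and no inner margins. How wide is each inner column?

372.5 px

12 columns + 11 column gaps: 12c + 11·14 = 1894.
12c = 1894 − 154 = 1740, so c = 145 px.
5 columns plus 4 column gaps: 725 + 56 = 781 px.
781 − 1·36 = 745; ÷2 gives d = 372.5 px.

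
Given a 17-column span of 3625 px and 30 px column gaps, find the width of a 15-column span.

17c + 16·30 = 3625 → 17c = 3145 → c = 185 px.
15-column span = 15·185 + 14·30 = 3195 px.

3195 px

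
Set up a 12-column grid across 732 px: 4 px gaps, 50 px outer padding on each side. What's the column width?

49 px

Inside the margins: 732 − 100 = 632 px.
12 columns + 11 gaps: 12c + 11·4 = 632.
12c = 632 − 44 = 588, so c = 49 px.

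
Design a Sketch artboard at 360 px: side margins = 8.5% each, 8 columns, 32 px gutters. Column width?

9.35 px

Margins: 8.5% × 360 = 30.6 px each, so content = 360 − 61.2 = 298.8 px.
8 columns + 7 gutters: 8c + 7·32 = 298.8.
8c = 298.8 − 224 = 74.8, so c = 9.35 px.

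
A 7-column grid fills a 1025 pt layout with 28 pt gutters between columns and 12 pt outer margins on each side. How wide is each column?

119 pt

Inside the margins: 1025 − 24 = 1001 pt.
7c + 6·28 = 1001 → 7c = 833 → c = 119 pt.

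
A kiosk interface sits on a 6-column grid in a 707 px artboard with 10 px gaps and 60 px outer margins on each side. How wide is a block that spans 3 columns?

Subtract both margins: 707 − 2·60 = 587 px.
6 columns + 5 gaps: 6c + 5·10 = 587.
6c = 587 − 50 = 537, so c = 89.5 px.
3 columns plus 2 gaps: 268.5 + 20 = 288.5 px.

288.5 px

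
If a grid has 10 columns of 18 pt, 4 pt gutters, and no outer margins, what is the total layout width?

Layout = 10·18 + 9·4 = 180 + 36 = 216 pt.

216 pt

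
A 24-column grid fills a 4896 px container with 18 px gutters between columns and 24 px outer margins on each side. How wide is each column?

184.75 px

Content width = 4896 − 2·24 = 4848 px.
Subtracting 23 gutters of 18 leaves 4434 for 24 columns, so c = 184.75 px.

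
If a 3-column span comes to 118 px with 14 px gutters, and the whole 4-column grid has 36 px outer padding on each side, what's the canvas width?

234 px

3c + 2·14 = 118 → 3c = 90 → c = 30 px.
Total width: 2·36 + 4·30 + 3·14 = 234 px.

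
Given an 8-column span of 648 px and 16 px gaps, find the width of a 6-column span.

8c + 7·16 = 648 → 8c = 536 → c = 67 px.
6-column span = 6·67 + 5·16 = 482 px.

482 px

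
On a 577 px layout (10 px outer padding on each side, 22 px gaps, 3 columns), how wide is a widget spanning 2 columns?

Subtract both margins: 577 − 2·10 = 557 px.
Subtracting 2 gaps of 22 leaves 513 for 3 columns, so c = 171 px.
2-column span = 2·171 + 1·22 = 364 px.

364 px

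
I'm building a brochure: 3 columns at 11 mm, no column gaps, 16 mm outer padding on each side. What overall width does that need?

65 mm

Total width: 2·16 + 3·11 = 65 mm.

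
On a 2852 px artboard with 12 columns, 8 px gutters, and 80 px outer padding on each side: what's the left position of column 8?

1655 px

Take off 160 px of margins, leaving 2692 px.
2692 − 11·8 = 2604; ÷12 gives c = 217 px.
Column 8 starts at margin + 7·(column + gutter) = 80 + 7·225 = 1655 px.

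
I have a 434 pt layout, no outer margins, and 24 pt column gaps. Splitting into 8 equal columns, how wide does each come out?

8 columns + 7 column gaps: 8c + 7·24 = 434.
8c = 434 − 168 = 266, so c = 33.25 pt.

33.25 pt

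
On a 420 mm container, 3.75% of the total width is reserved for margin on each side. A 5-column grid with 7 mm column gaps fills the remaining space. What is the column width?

420 × (1 − 2·3.75%) = 420 × 92.5% = 388.5 mm for the columns.
Subtracting 4 column gaps of 7 leaves 360.5 for 5 columns, so c = 72.1 mm.

72.1 mm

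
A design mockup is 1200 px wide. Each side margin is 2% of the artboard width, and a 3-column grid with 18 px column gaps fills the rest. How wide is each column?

372 px

1200 × (1 − 2·2%) = 1200 × 96% = 1152 px for the columns.
Subtracting 2 column gaps of 18 leaves 1116 for 3 columns, so c = 372 px.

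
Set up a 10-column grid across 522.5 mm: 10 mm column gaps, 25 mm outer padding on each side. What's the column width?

38.25 mm

Inside the margins: 522.5 − 50 = 472.5 mm.
10c + 9·10 = 472.5 → 10c = 382.5 → c = 38.25 mm.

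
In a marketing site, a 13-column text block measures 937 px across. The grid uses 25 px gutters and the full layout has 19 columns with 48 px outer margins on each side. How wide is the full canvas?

1477 px

Subtracting 12 gutters of 25 leaves 637 for 13 columns, so c = 49 px.
Total width: 2·48 + 19·49 + 18·25 = 1477 px.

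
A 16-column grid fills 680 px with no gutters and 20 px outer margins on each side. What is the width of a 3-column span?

Inside the margins: 680 − 40 = 640 px.
With no gutters, each column is 640/16 = 40 px.
3-column span = 3·40 = 120 px.

120 px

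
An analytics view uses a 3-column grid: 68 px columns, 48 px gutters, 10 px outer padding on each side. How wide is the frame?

320 px

Frame = 2·10 + 3·68 + 2·48 = 20 + 204 + 96 = 320 px.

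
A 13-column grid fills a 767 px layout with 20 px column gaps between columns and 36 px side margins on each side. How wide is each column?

Take off 72 px of margins, leaving 695 px.
13 columns + 12 column gaps: 13c + 12·20 = 695.
13c = 695 − 240 = 455, so c = 35 px.

35 px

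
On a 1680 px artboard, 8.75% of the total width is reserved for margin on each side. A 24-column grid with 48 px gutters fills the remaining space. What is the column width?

Each margin = 8.75% of 1680 = 147 px; content = 1680 − 2·147 = 1386 px.
1386 − 23·48 = 282; ÷24 gives c = 11.75 px.

11.75 px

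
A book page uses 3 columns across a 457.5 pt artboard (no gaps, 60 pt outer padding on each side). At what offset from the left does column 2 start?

Take off 120 pt of margins, leaving 337.5 pt.
3c = 337.5 → c = 112.5 pt.
Each column+gutter stride is 112.5 pt; 1 of them past the 60 pt margin is 60 + 112.5 = 172.5 pt.

172.5 pt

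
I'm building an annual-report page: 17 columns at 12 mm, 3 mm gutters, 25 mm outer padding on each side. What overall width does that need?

Adding margins, columns and gutters: 50 + 204 + 48 = 302 mm.

302 mm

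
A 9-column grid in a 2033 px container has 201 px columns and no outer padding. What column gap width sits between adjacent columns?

9 columns take 9·201 = 1809 px; remaining 224 splits into 8 column gaps.
g = 224 / 8 = 28 px.

28 px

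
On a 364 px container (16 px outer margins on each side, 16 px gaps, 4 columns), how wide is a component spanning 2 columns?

158 px

Inside the margins: 364 − 32 = 332 px.
Subtracting 3 gaps of 16 leaves 284 for 4 columns, so c = 71 px.
Span of 2: 2·71 + 1·16 = 142 + 16 = 158 px.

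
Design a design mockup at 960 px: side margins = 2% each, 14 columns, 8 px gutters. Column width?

Each margin = 2% of 960 = 19.2 px; content = 960 − 2·19.2 = 921.6 px.
Subtracting 13 gutters of 8 leaves 817.6 for 14 columns, so c = 58.4 px.

58.4 px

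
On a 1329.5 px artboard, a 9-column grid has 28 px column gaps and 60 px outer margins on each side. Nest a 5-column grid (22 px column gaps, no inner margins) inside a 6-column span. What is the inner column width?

141.8 px

Subtract both margins: 1329.5 − 2·60 = 1209.5 px.
1209.5 − 8·28 = 985.5; ÷9 gives c = 109.5 px.
6-column span = 6·109.5 + 5·28 = 797 px.
5 columns + 4 column gaps: 5d + 4·22 = 797.
5d = 797 − 88 = 709, so d = 141.8 px.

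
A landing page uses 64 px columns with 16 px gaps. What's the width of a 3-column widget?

Span of 3: 3·64 + 2·16 = 192 + 32 = 224 px.

224 px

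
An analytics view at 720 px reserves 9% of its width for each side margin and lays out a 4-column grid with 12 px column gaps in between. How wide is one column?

Each margin = 9% of 720 = 64.8 px; content = 720 − 2·64.8 = 590.4 px.
590.4 − 3·12 = 554.4; ÷4 gives c = 138.6 px.

138.6 px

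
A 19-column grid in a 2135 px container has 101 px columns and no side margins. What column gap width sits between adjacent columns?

Columns use 1919 px, leaving 216 px across 18 column gaps = 12 px each.

12 px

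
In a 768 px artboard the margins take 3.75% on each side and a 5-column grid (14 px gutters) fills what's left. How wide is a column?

Each margin = 3.75% of 768 = 28.8 px; content = 768 − 2·28.8 = 710.4 px.
710.4 − 4·14 = 654.4; ÷5 gives c = 130.88 px.

130.88 px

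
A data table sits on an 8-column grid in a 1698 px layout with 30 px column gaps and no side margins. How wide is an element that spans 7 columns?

8 columns + 7 column gaps: 8c + 7·30 = 1698.
8c = 1698 − 210 = 1488, so c = 186 px.
7 columns plus 6 column gaps: 1302 + 180 = 1482 px.

1482 px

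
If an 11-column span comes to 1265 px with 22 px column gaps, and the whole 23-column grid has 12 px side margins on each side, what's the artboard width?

2693 px

11c + 10·22 = 1265 → 11c = 1045 → c = 95 px.
Adding margins, columns and gutters: 24 + 2185 + 484 = 2693 px.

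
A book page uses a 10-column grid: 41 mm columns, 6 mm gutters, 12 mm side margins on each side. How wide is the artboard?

488 mm

Artboard = 2·12 + 10·41 + 9·6 = 24 + 410 + 54 = 488 mm.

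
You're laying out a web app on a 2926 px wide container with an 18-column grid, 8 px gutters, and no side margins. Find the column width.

18 columns + 17 gutters: 18c + 17·8 = 2926.
18c = 2926 − 136 = 2790, so c = 155 px.

155 px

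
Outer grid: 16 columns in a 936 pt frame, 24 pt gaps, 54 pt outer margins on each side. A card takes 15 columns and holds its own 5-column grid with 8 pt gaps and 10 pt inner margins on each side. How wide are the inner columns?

Subtract both margins: 936 − 2·54 = 828 pt.
16 columns + 15 gaps: 16c + 15·24 = 828.
16c = 828 − 360 = 468, so c = 29.25 pt.
15 columns plus 14 gaps: 438.75 + 336 = 774.75 pt.
Inner content = 774.75 − 2·10 = 754.75 pt.
5d + 4·8 = 754.75 → 5d = 722.75 → d = 144.55 pt.

144.55 pt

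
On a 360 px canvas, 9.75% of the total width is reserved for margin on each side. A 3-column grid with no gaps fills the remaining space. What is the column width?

96.6 px

360 × (1 − 2·9.75%) = 360 × 80.5% = 289.8 px for the columns.
289.8 / 3 = 96.6 px per column.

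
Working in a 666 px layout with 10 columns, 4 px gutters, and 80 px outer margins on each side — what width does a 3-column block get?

Inside the margins: 666 − 160 = 506 px.
Subtracting 9 gutters of 4 leaves 470 for 10 columns, so c = 47 px.
3 columns plus 2 gutters: 141 + 8 = 149 px.

149 px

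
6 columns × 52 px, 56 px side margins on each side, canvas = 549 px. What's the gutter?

25 px

Inside the margins: 549 − 112 = 437 px.
6 columns take 6·52 = 312 px; remaining 125 splits into 5 gutters.
g = 125 / 5 = 25 px.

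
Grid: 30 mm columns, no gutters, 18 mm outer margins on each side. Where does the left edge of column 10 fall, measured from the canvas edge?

Each column+gutter stride is 30 mm; 9 of them past the 18 mm margin is 18 + 270 = 288 mm.

288 mm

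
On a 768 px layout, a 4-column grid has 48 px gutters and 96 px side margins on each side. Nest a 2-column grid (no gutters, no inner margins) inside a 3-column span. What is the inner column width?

210 px

Subtract both margins: 768 − 2·96 = 576 px.
4c + 3·48 = 576 → 4c = 432 → c = 108 px.
Span of 3: 3·108 + 2·48 = 324 + 96 = 420 px.
2d = 420 → d = 210 px.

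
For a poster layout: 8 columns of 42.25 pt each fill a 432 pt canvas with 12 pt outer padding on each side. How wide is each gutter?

Subtract both margins: 432 − 2·12 = 408 pt.
8 columns take 8·42.25 = 338 pt; remaining 70 splits into 7 gutters.
g = 70 / 7 = 10 pt.

10 pt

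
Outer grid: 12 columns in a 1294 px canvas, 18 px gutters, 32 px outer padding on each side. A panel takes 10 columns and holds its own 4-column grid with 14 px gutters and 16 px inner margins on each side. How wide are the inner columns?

Subtract both margins: 1294 − 2·32 = 1230 px.
12 columns + 11 gutters: 12c + 11·18 = 1230.
12c = 1230 − 198 = 1032, so c = 86 px.
10 columns plus 9 gutters: 860 + 162 = 1022 px.
Inner content = 1022 − 2·16 = 990 px.
Subtracting 3 gutters of 14 leaves 948 for 4 columns, so d = 237 px.

237 px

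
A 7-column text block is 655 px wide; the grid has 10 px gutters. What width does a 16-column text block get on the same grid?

1510 px

655 − 6·10 = 595; ÷7 gives c = 85 px.
16-column span = 16·85 + 15·10 = 1510 px.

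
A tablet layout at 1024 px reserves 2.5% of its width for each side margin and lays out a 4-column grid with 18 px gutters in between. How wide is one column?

229.7 px

Margins: 2.5% × 1024 = 25.6 px each, so content = 1024 − 51.2 = 972.8 px.
4c + 3·18 = 972.8 → 4c = 918.8 → c = 229.7 px.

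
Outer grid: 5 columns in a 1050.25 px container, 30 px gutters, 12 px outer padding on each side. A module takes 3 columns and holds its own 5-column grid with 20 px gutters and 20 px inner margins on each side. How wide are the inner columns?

96.75 px

Outer content = 1050.25 − 2·12 = 1026.25 px.
1026.25 − 4·30 = 906.25; ÷5 gives c = 181.25 px.
3-column span = 3·181.25 + 2·30 = 603.75 px.
Inner content = 603.75 − 2·20 = 563.75 px.
5d + 4·20 = 563.75 → 5d = 483.75 → d = 96.75 px.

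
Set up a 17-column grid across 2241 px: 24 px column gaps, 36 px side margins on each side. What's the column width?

105 px

Content width = 2241 − 2·36 = 2169 px.
Subtracting 16 column gaps of 24 leaves 1785 for 17 columns, so c = 105 px.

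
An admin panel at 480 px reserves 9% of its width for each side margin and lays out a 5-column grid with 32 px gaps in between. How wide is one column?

53.12 px

Each margin = 9% of 480 = 43.2 px; content = 480 − 2·43.2 = 393.6 px.
Subtracting 4 gaps of 32 leaves 265.6 for 5 columns, so c = 53.12 px.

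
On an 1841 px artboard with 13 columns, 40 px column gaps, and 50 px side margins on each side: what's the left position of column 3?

Take off 100 px of margins, leaving 1741 px.
13 columns + 12 column gaps: 13c + 12·40 = 1741.
13c = 1741 − 480 = 1261, so c = 97 px.
Each column+gutter stride is 137 px; 2 of them past the 50 px margin is 50 + 274 = 324 px.

324 px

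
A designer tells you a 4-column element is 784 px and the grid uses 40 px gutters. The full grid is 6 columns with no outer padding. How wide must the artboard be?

4 columns + 3 gutters: 4c + 3·40 = 784.
4c = 784 − 120 = 664, so c = 166 px.
Total width: 6·166 + 5·40 = 1196 px.

1196 px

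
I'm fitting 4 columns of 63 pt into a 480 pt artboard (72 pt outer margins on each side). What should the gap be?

28 pt

Subtract both margins: 480 − 2·72 = 336 pt.
4·63 + 3g = 336 → 3g = 84 → g = 28 pt.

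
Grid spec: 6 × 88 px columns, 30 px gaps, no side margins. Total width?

678 px

Total width: 6·88 + 5·30 = 678 px.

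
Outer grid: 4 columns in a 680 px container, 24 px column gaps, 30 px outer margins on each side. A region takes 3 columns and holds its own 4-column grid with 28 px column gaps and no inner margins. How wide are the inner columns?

93.75 px

Outer content = 680 − 2·30 = 620 px.
4c + 3·24 = 620 → 4c = 548 → c = 137 px.
3 columns plus 2 column gaps: 411 + 48 = 459 px.
4 columns + 3 column gaps: 4d + 3·28 = 459.
4d = 459 − 84 = 375, so d = 93.75 px.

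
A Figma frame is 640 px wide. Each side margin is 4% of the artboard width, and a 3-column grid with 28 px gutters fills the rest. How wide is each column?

177.6 px

640 × (1 − 2·4%) = 640 × 92% = 588.8 px for the columns.
3 columns + 2 gutters: 3c + 2·28 = 588.8.
3c = 588.8 − 56 = 532.8, so c = 177.6 px.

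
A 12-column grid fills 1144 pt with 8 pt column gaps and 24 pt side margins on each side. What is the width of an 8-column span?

728 pt

Content width = 1144 − 2·24 = 1096 pt.
12 columns + 11 column gaps: 12c + 11·8 = 1096.
12c = 1096 − 88 = 1008, so c = 84 pt.
8-column span = 8·84 + 7·8 = 728 pt.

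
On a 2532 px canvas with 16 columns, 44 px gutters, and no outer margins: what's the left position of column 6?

805 px

2532 − 15·44 = 1872; ÷16 gives c = 117 px.
No margin, so column 6 starts at 5·(column + gutter) = 5·161 = 805 px.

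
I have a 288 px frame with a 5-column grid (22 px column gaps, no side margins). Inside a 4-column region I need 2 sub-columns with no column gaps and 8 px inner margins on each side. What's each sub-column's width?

105 px

288 − 4·22 = 200; ÷5 gives c = 40 px.
4-column span = 4·40 + 3·22 = 226 px.
Inner content = 226 − 2·8 = 210 px.
2d = 210 → d = 105 px.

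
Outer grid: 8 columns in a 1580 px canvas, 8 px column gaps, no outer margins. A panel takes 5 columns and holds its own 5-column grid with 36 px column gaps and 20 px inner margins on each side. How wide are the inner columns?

Subtracting 7 column gaps of 8 leaves 1524 for 8 columns, so c = 190.5 px.
Span of 5: 5·190.5 + 4·8 = 952.5 + 32 = 984.5 px.
Inner content = 984.5 − 2·20 = 944.5 px.
5 columns + 4 column gaps: 5d + 4·36 = 944.5.
5d = 944.5 − 144 = 800.5, so d = 160.1 px.

160.1 px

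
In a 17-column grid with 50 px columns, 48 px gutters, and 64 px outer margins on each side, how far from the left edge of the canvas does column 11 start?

1044 px

Column 11 starts at margin + 10·(column + gutter) = 64 + 10·98 = 1044 px.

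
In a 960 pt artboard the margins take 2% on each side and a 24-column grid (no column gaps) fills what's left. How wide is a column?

Each margin = 2% of 960 = 19.2 pt; content = 960 − 2·19.2 = 921.6 pt.
With no column gaps, each column is 921.6/24 = 38.4 pt.

38.4 pt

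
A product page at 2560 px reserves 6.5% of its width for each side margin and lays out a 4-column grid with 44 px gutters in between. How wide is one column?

Each margin = 6.5% of 2560 = 166.4 px; content = 2560 − 2·166.4 = 2227.2 px.
4 columns + 3 gutters: 4c + 3·44 = 2227.2.
4c = 2227.2 − 132 = 2095.2, so c = 523.8 px.

523.8 px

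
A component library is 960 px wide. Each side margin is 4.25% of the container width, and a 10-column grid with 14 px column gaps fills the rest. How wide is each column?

75.24 px

960 × (1 − 2·4.25%) = 960 × 91.5% = 878.4 px for the columns.
Subtracting 9 column gaps of 14 leaves 752.4 for 10 columns, so c = 75.24 px.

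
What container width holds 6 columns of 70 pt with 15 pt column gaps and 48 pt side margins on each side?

Total width: 2·48 + 6·70 + 5·15 = 591 pt.

591 pt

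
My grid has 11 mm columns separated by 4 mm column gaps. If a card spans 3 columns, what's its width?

41 mm

3-column span = 3·11 + 2·4 = 41 mm.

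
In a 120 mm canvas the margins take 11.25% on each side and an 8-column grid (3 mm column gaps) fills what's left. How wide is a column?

Each margin = 11.25% of 120 = 13.5 mm; content = 120 − 2·13.5 = 93 mm.
8 columns + 7 column gaps: 8c + 7·3 = 93.
8c = 93 − 21 = 72, so c = 9 mm.

9 mm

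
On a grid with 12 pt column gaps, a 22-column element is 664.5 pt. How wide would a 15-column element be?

22 columns + 21 column gaps: 22c + 21·12 = 664.5.
22c = 664.5 − 252 = 412.5, so c = 18.75 pt.
Span of 15: 15·18.75 + 14·12 = 281.25 + 168 = 449.25 pt.

449.25 pt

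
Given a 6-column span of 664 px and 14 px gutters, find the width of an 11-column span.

1229 px

664 − 5·14 = 594; ÷6 gives c = 99 px.
11 columns plus 10 gutters: 1089 + 140 = 1229 px.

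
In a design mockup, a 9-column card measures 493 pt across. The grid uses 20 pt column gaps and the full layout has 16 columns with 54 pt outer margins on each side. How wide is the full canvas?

493 − 8·20 = 333; ÷9 gives c = 37 pt.
Total width: 2·54 + 16·37 + 15·20 = 1000 pt.

1000 pt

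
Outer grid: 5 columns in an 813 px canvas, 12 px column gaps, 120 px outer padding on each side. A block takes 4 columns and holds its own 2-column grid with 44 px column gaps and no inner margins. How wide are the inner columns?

Subtract both margins: 813 − 2·120 = 573 px.
5 columns + 4 column gaps: 5c + 4·12 = 573.
5c = 573 − 48 = 525, so c = 105 px.
Span of 4: 4·105 + 3·12 = 420 + 36 = 456 px.
Subtracting 1 column gap of 44 leaves 412 for 2 columns, so d = 206 px.

206 px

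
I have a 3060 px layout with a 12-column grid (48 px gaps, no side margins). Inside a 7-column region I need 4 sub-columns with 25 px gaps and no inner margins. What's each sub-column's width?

12 columns + 11 gaps: 12c + 11·48 = 3060.
12c = 3060 − 528 = 2532, so c = 211 px.
7 columns plus 6 gaps: 1477 + 288 = 1765 px.
1765 − 3·25 = 1690; ÷4 gives d = 422.5 px.

422.5 px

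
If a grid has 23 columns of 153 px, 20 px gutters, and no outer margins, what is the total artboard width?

3959 px

Summing: 3519 + 440 = 3959 px.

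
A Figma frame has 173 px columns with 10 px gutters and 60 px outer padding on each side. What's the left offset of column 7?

Each column+gutter stride is 183 px; 6 of them past the 60 px margin is 60 + 1098 = 1158 px.

1158 px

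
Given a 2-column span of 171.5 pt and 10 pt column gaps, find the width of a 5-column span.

443.75 pt

2 columns + 1 column gap: 2c + 1·10 = 171.5.
2c = 171.5 − 10 = 161.5, so c = 80.75 pt.
Span of 5: 5·80.75 + 4·10 = 403.75 + 40 = 443.75 pt.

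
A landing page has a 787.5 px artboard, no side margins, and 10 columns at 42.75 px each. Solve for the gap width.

40 px

10 columns take 10·42.75 = 427.5 px; remaining 360 splits into 9 gaps.
g = 360 / 9 = 40 px.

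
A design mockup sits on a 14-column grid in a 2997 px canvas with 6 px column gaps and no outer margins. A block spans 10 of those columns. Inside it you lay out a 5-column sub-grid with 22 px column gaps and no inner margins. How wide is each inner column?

2997 − 13·6 = 2919; ÷14 gives c = 208.5 px.
10 columns plus 9 column gaps: 2085 + 54 = 2139 px.
Subtracting 4 column gaps of 22 leaves 2051 for 5 columns, so d = 410.2 px.

410.2 px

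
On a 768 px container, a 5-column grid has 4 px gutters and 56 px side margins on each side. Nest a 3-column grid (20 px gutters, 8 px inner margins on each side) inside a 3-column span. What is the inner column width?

Subtract both margins: 768 − 2·56 = 656 px.
5 columns + 4 gutters: 5c + 4·4 = 656.
5c = 656 − 16 = 640, so c = 128 px.
3-column span = 3·128 + 2·4 = 392 px.
Inner content = 392 − 2·8 = 376 px.
376 − 2·20 = 336; ÷3 gives d = 112 px.

112 px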